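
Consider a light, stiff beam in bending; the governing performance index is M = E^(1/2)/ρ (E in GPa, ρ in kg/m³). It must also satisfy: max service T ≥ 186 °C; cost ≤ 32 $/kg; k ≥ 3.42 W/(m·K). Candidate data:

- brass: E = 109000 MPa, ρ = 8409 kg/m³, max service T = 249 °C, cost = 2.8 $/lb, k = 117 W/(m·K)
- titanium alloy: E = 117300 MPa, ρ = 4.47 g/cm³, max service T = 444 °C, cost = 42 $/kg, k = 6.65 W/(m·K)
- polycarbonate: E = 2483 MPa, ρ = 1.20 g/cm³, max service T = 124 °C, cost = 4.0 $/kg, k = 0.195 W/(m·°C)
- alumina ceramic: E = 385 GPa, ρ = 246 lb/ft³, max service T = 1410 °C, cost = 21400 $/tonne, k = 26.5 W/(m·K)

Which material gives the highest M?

Screen on constraints: max service T ≥ 186 °C; cost ≤ 32 $/kg; k ≥ 3.42 W/(m·K). Survivors: brass, alumina ceramic.
Putting every candidate on a common basis:
  brass: E = 109.0 GPa, ρ = 8409 kg/m³
  alumina ceramic: E = 385.0 GPa, ρ = 3941 kg/m³
  alumina ceramic: M = 4.98×10⁻³
  brass: M = 1.24×10⁻³
Alumina ceramic ranks first.

alumina ceramic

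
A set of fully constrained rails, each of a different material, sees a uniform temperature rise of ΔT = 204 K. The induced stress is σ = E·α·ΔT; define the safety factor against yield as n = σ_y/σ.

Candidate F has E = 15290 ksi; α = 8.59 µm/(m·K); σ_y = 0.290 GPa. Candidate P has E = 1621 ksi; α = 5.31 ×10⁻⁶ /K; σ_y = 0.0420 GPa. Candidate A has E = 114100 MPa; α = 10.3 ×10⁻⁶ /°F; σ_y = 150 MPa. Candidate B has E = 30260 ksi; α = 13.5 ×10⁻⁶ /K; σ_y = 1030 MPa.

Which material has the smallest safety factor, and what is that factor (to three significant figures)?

candidate A, n = 0.348

In consistent units (E in GPa, α in ×10⁻⁶/K, σ_y in MPa):
  candidate F: E = 105.4, α = 8.59, σ_y = 290.0 → σ = 185 MPa, n = 1.57
  candidate P: E = 11.18, α = 5.31, σ_y = 42.00 → σ = 12.1 MPa, n = 3.47
  candidate A: E = 114.1, α = 18.5, σ_y = 150.0 → σ = 432 MPa, n = 0.348
  candidate B: E = 208.6, α = 13.5, σ_y = 1030 → σ = 575 MPa, n = 1.79
The minimum is candidate A at n = 0.348.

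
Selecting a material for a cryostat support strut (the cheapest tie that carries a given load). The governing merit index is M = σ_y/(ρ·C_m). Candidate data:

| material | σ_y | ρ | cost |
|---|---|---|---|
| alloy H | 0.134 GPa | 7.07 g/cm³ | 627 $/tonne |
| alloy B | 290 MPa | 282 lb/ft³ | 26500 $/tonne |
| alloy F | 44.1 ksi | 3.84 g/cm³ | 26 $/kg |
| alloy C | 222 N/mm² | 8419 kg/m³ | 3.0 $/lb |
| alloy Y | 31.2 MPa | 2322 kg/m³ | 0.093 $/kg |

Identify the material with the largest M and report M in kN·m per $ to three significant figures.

Convert each candidate to consistent units, then evaluate M:
  alloy H: σ_y = 134.0 MPa, ρ = 7070 kg/m³, cost = 0.6270 $/kg
  alloy B: σ_y = 290.0 MPa, ρ = 4517 kg/m³, cost = 26.50 $/kg
  alloy F: σ_y = 304.1 MPa, ρ = 3840 kg/m³, cost = 26.00 $/kg
  alloy C: σ_y = 222.0 MPa, ρ = 8419 kg/m³, cost = 6.614 $/kg
  alloy Y: σ_y = 31.20 MPa, ρ = 2322 kg/m³, cost = 0.09300 $/kg
  alloy Y: M = 144 kN·m per $
  alloy H: M = 30.2 kN·m per $
  alloy C: M = 3.99 kN·m per $
  alloy F: M = 3.05 kN·m per $
  alloy B: M = 2.42 kN·m per $
Alloy Y has the largest M.

alloy Y, M = 144 kN·m per $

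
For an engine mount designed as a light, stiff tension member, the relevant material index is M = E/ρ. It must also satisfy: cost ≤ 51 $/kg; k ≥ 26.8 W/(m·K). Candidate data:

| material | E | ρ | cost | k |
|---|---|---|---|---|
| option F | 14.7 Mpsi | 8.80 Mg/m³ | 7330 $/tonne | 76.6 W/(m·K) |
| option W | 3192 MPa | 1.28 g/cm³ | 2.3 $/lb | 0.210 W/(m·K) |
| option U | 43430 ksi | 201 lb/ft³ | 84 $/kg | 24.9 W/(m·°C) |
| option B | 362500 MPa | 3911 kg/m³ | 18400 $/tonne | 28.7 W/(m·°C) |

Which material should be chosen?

option B

Screen on constraints: cost ≤ 51 $/kg; k ≥ 26.8 W/(m·K). Survivors: option F, option B.
Convert each candidate to consistent units, then evaluate M:
  option F: E = 101.4 GPa, ρ = 8800 kg/m³
  option B: E = 362.5 GPa, ρ = 3911 kg/m³
  option B: M = 92.7 MN·m/kg
  option F: M = 11.5 MN·m/kg
Option B ranks first.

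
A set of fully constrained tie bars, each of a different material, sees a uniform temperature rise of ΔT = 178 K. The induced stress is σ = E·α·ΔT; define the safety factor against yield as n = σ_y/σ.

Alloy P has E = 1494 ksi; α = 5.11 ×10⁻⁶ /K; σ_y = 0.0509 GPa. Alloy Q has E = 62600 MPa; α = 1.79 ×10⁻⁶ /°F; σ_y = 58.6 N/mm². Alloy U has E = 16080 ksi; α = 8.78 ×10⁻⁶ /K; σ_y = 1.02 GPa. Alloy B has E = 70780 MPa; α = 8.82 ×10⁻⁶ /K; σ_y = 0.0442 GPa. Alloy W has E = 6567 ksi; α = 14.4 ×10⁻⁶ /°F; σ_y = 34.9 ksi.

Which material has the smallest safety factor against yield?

alloy B

With everything in SI (GPa, ×10⁻⁶/K, MPa):
  alloy P: E = 10.30, α = 5.11, σ_y = 50.90 → σ = 9.37 MPa, n = 5.43
  alloy Q: E = 62.60, α = 3.22, σ_y = 58.60 → σ = 35.9 MPa, n = 1.63
  alloy U: E = 110.9, α = 8.78, σ_y = 1020 → σ = 173 MPa, n = 5.89
  alloy B: E = 70.78, α = 8.82, σ_y = 44.20 → σ = 111 MPa, n = 0.398
  alloy W: E = 45.28, α = 25.9, σ_y = 240.6 → σ = 209 MPa, n = 1.15
Alloy B has the lowest safety factor, n = 0.398.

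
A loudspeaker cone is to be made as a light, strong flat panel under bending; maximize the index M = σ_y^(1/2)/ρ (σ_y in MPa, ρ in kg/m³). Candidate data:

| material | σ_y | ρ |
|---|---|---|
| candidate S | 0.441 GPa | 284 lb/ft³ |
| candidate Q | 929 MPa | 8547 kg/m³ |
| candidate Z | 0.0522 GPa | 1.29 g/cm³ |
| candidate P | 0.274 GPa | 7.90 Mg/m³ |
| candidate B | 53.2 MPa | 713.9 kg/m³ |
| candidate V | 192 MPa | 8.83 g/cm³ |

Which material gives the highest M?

Convert each candidate to consistent units, then evaluate M:
  candidate S: σ_y = 441.0 MPa, ρ = 4549 kg/m³
  candidate Q: σ_y = 929.0 MPa, ρ = 8547 kg/m³
  candidate Z: σ_y = 52.20 MPa, ρ = 1290 kg/m³
  candidate P: σ_y = 274.0 MPa, ρ = 7900 kg/m³
  candidate B: σ_y = 53.20 MPa, ρ = 713.9 kg/m³
  candidate V: σ_y = 192.0 MPa, ρ = 8830 kg/m³
  candidate B: M = 10.2×10⁻³
  candidate Z: M = 5.60×10⁻³
  candidate S: M = 4.62×10⁻³
  candidate Q: M = 3.57×10⁻³
  candidate P: M = 2.10×10⁻³
  candidate V: M = 1.57×10⁻³
Candidate B ranks first.

candidate B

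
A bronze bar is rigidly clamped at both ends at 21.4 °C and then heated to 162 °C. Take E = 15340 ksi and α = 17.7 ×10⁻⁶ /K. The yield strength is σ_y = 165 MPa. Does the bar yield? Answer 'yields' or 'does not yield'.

yields

E = 15340 ksi = 105.8 GPa.
ΔT = 140.6 K. Constrained thermal stress σ = E·α·ΔT = 105.8×10³ MPa × 17.7×10⁻⁶ × 140.6 = 263 MPa (compressive).
Compare to σ_y = 165 MPa: σ ≥ σ_y, so it yields.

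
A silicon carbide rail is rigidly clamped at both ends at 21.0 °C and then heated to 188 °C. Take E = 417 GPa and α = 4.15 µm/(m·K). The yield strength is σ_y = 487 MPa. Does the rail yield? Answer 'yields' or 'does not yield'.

ΔT = 167.0 K. Constrained thermal stress σ = E·α·ΔT = 417.0×10³ MPa × 4.15×10⁻⁶ × 167.0 = 289 MPa (compressive).
Compare to σ_y = 487 MPa: σ < σ_y, so it does not yield.

does not yield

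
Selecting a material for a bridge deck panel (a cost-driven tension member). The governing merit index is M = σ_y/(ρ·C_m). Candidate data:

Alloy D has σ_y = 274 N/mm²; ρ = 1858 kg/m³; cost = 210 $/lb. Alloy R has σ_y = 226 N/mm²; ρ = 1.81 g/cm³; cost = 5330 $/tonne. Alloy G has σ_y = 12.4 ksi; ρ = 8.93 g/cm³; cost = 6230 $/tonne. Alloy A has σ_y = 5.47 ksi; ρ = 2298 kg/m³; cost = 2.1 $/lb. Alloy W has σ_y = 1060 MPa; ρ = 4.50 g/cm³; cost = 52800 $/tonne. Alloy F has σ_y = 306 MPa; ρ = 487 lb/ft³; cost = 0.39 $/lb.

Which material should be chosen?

In SI units:
  alloy D: σ_y = 274.0 MPa, ρ = 1858 kg/m³, cost = 463.0 $/kg
  alloy R: σ_y = 226.0 MPa, ρ = 1810 kg/m³, cost = 5.330 $/kg
  alloy G: σ_y = 85.50 MPa, ρ = 8930 kg/m³, cost = 6.230 $/kg
  alloy A: σ_y = 37.71 MPa, ρ = 2298 kg/m³, cost = 4.630 $/kg
  alloy W: σ_y = 1060 MPa, ρ = 4500 kg/m³, cost = 52.80 $/kg
  alloy F: σ_y = 306.0 MPa, ρ = 7801 kg/m³, cost = 0.8598 $/kg
  alloy F: M = 45.6 kN·m per $
  alloy R: M = 23.4 kN·m per $
  alloy W: M = 4.46 kN·m per $
  alloy A: M = 3.54 kN·m per $
  alloy G: M = 1.54 kN·m per $
  alloy D: M = 0.319 kN·m per $
Alloy F has the largest M.

alloy F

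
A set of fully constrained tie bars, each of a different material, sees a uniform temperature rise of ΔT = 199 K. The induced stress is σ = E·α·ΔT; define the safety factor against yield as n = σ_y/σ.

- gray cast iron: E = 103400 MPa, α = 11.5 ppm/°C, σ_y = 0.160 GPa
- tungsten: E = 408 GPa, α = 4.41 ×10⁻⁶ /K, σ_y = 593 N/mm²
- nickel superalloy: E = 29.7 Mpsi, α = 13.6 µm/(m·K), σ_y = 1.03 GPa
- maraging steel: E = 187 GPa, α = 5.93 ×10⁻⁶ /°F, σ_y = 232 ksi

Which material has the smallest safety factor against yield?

In consistent units (E in GPa, α in ×10⁻⁶/K, σ_y in MPa):
  gray cast iron: E = 103.4, α = 11.5, σ_y = 160.0 → σ = 237 MPa, n = 0.676
  tungsten: E = 408.0, α = 4.41, σ_y = 593.0 → σ = 358 MPa, n = 1.66
  nickel superalloy: E = 204.8, α = 13.6, σ_y = 1030 → σ = 554 MPa, n = 1.86
  maraging steel: E = 187.0, α = 10.7, σ_y = 1600 → σ = 397 MPa, n = 4.03
The minimum is gray cast iron at n = 0.676.

gray cast iron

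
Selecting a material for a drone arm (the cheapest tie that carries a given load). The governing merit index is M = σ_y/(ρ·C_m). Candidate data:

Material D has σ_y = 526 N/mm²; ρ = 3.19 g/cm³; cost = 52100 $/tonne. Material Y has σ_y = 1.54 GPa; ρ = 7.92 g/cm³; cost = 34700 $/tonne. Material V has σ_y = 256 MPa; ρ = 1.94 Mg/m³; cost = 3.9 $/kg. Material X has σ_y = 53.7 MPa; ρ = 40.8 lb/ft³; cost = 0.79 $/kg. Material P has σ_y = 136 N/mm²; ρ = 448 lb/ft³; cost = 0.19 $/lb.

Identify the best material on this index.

material X

Convert each candidate to consistent units, then evaluate M:
  material D: σ_y = 526.0 MPa, ρ = 3190 kg/m³, cost = 52.10 $/kg
  material Y: σ_y = 1540 MPa, ρ = 7920 kg/m³, cost = 34.70 $/kg
  material V: σ_y = 256.0 MPa, ρ = 1940 kg/m³, cost = 3.900 $/kg
  material X: σ_y = 53.70 MPa, ρ = 653.6 kg/m³, cost = 0.7900 $/kg
  material P: σ_y = 136.0 MPa, ρ = 7176 kg/m³, cost = 0.4189 $/kg
  material X: M = 104 kN·m per $
  material P: M = 45.2 kN·m per $
  material V: M = 33.8 kN·m per $
  material Y: M = 5.60 kN·m per $
  material D: M = 3.16 kN·m per $
The maximum is for material X.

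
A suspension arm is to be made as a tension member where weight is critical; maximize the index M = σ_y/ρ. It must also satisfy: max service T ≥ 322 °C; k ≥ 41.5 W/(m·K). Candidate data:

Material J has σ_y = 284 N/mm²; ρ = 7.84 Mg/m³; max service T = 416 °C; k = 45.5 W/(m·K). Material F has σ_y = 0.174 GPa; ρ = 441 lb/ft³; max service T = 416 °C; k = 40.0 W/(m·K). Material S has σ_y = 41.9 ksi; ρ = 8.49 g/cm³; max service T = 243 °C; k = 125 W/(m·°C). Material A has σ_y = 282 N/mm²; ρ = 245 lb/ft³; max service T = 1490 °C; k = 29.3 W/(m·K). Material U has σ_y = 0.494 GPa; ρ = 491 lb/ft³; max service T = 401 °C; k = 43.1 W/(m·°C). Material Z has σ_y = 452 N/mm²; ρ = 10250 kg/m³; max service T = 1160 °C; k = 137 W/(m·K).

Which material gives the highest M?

Screen on constraints: max service T ≥ 322 °C; k ≥ 41.5 W/(m·K). Survivors: material J, material U, material Z.
Normalizing units and computing the index:
  material J: σ_y = 284.0 MPa, ρ = 7840 kg/m³
  material U: σ_y = 494.0 MPa, ρ = 7865 kg/m³
  material Z: σ_y = 452.0 MPa, ρ = 10250 kg/m³
  material U: M = 62.8 kN·m/kg
  material Z: M = 44.1 kN·m/kg
  material J: M = 36.2 kN·m/kg
The maximum is for material U.

material U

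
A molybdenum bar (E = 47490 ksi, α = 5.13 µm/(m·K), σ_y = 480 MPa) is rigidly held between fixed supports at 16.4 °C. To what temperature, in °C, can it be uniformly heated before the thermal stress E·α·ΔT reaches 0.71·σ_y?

E = 47490 ksi = 327.4 GPa.
E·α·ΔT = 340.8 MPa ⇒ ΔT = 340.8 / (327.4×10³ × 5.13×10⁻⁶) = 202.9 K.
T = 16.4 + 202.9 = 219.3 °C.

219 °C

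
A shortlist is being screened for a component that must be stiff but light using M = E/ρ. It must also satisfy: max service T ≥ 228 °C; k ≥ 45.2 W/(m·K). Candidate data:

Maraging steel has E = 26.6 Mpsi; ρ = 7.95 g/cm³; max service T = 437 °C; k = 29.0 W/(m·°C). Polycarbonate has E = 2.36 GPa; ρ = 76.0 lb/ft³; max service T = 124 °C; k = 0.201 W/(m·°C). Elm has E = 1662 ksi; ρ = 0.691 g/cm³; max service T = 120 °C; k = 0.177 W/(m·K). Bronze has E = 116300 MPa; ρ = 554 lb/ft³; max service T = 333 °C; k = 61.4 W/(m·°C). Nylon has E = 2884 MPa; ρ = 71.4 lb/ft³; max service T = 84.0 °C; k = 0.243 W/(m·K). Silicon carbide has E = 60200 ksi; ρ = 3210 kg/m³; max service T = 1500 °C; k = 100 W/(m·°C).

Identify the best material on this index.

silicon carbide

Screen on constraints: max service T ≥ 228 °C; k ≥ 45.2 W/(m·K). Survivors: bronze, silicon carbide.
After converting to SI:
  bronze: E = 116.3 GPa, ρ = 8874 kg/m³
  silicon carbide: E = 415.1 GPa, ρ = 3210 kg/m³
  silicon carbide: M = 129 MN·m/kg
  bronze: M = 13.1 MN·m/kg
The maximum is for silicon carbide.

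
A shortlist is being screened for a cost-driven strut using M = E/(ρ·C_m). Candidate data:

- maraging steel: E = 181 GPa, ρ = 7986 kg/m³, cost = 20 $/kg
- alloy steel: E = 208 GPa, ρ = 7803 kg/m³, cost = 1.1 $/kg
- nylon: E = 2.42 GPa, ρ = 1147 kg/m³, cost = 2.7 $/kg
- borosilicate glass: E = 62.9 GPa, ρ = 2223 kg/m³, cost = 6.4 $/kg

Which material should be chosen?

alloy steel

Computing M directly (units already consistent):
  alloy steel: M = 24.2 MN·m per $
  borosilicate glass: M = 4.42 MN·m per $
  maraging steel: M = 1.13 MN·m per $
  nylon: M = 0.781 MN·m per $
The maximum is for alloy steel.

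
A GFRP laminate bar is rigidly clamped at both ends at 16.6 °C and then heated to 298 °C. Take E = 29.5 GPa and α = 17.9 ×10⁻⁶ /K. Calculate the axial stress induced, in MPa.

ΔT = 281.4 K. Constrained thermal stress σ = E·α·ΔT = 29.50×10³ MPa × 17.9×10⁻⁶ × 281.4 = 149 MPa (compressive).

149 MPa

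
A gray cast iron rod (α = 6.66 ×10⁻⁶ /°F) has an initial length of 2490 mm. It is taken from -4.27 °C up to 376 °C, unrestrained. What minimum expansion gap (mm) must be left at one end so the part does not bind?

11.4 mm

Convert α: 6.66×10⁻⁶/°F × (9/5) = 12.0×10⁻⁶/K.
ΔT = 376 − (-4.27) = 380.3 K.
ΔL = α·L₀·ΔT = 12.0×10⁻⁶ × 2490 mm × 380.3 K = 11.4 mm.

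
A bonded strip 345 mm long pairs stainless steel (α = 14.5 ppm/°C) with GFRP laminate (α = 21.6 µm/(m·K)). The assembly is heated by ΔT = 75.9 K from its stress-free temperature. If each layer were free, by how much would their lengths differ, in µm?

Δα = |14.5 − 21.6|×10⁻⁶/K = 7.10×10⁻⁶/K.
ΔL_mismatch = Δα·L·ΔT = 7.10×10⁻⁶ × 345.0 mm × 75.9 K = 186 µm.

186 µm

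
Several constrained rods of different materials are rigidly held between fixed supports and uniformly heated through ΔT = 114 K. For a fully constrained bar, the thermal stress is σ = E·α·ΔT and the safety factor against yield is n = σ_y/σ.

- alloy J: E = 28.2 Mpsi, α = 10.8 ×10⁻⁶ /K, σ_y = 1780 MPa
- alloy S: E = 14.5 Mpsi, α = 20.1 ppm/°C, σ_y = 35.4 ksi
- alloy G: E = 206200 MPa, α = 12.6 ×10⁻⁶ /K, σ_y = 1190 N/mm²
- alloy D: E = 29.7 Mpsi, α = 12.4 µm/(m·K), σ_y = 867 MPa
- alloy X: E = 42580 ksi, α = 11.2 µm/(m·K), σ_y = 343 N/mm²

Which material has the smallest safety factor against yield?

In consistent units (E in GPa, α in ×10⁻⁶/K, σ_y in MPa):
  alloy J: E = 194.4, α = 10.8, σ_y = 1780 → σ = 239 MPa, n = 7.44
  alloy S: E = 99.97, α = 20.1, σ_y = 244.1 → σ = 229 MPa, n = 1.07
  alloy G: E = 206.2, α = 12.6, σ_y = 1190 → σ = 296 MPa, n = 4.02
  alloy D: E = 204.8, α = 12.4, σ_y = 867.0 → σ = 289 MPa, n = 3.00
  alloy X: E = 293.6, α = 11.2, σ_y = 343.0 → σ = 375 MPa, n = 0.915
Smallest n: alloy X with n = 0.915.

alloy X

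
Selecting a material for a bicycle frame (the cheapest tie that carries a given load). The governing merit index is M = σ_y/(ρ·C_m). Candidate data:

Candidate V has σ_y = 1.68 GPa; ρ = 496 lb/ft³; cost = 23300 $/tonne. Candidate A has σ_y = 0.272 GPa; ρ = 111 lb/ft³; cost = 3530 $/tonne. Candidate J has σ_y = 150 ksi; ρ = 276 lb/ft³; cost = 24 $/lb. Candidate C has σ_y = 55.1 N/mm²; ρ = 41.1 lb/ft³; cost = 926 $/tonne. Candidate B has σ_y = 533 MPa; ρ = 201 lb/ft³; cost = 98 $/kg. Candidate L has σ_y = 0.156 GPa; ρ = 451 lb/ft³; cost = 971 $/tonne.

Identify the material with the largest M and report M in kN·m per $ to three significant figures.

candidate C, M = 90.4 kN·m per $

After converting to SI:
  candidate V: σ_y = 1680 MPa, ρ = 7945 kg/m³, cost = 23.30 $/kg
  candidate A: σ_y = 272.0 MPa, ρ = 1778 kg/m³, cost = 3.530 $/kg
  candidate J: σ_y = 1034 MPa, ρ = 4421 kg/m³, cost = 52.91 $/kg
  candidate C: σ_y = 55.10 MPa, ρ = 658.4 kg/m³, cost = 0.9260 $/kg
  candidate B: σ_y = 533.0 MPa, ρ = 3220 kg/m³, cost = 98.00 $/kg
  candidate L: σ_y = 156.0 MPa, ρ = 7224 kg/m³, cost = 0.9710 $/kg
  candidate C: M = 90.4 kN·m per $
  candidate A: M = 43.3 kN·m per $
  candidate L: M = 22.2 kN·m per $
  candidate V: M = 9.08 kN·m per $
  candidate J: M = 4.42 kN·m per $
  candidate B: M = 1.69 kN·m per $
The maximum is for candidate C.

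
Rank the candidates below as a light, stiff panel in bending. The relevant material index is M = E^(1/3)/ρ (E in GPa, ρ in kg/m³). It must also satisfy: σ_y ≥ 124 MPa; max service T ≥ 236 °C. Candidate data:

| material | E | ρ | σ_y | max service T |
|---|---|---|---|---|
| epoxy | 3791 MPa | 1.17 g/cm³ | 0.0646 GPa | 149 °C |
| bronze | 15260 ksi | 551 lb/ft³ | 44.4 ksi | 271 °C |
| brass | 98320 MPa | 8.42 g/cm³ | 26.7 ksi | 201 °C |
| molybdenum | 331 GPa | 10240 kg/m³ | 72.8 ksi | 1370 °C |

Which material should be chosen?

molybdenum

Screen on constraints: σ_y ≥ 124 MPa; max service T ≥ 236 °C. Survivors: bronze, molybdenum.
Putting every candidate on a common basis:
  bronze: E = 105.2 GPa, ρ = 8826 kg/m³
  molybdenum: E = 331.0 GPa, ρ = 10240 kg/m³
  molybdenum: M = 0.676×10⁻³
  bronze: M = 0.535×10⁻³
Molybdenum ranks first.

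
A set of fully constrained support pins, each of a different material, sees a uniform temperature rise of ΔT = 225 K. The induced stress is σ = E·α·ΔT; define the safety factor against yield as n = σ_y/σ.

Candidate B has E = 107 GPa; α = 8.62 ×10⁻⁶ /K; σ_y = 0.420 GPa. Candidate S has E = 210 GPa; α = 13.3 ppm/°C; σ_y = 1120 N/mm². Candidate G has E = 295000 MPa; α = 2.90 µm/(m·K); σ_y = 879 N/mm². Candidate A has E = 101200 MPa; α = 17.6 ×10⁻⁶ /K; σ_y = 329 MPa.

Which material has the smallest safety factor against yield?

candidate A

Converting E to GPa, α to ×10⁻⁶/K, σ_y to MPa, then σ and n for each:
  candidate B: E = 107.0, α = 8.62, σ_y = 420.0 → σ = 208 MPa, n = 2.02
  candidate S: E = 210.0, α = 13.3, σ_y = 1120 → σ = 628 MPa, n = 1.78
  candidate G: E = 295.0, α = 2.90, σ_y = 879.0 → σ = 192 MPa, n = 4.57
  candidate A: E = 101.2, α = 17.6, σ_y = 329.0 → σ = 401 MPa, n = 0.821
The minimum is candidate A at n = 0.821.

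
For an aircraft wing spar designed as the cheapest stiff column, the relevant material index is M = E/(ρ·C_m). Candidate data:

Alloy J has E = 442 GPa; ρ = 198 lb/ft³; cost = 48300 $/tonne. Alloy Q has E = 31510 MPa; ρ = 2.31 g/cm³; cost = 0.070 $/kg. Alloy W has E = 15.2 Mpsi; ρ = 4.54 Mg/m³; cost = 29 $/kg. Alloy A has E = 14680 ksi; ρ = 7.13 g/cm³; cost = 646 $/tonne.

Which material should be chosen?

alloy Q

Normalizing units and computing the index:
  alloy J: E = 442.0 GPa, ρ = 3172 kg/m³, cost = 48.30 $/kg
  alloy Q: E = 31.51 GPa, ρ = 2310 kg/m³, cost = 0.07000 $/kg
  alloy W: E = 104.8 GPa, ρ = 4540 kg/m³, cost = 29.00 $/kg
  alloy A: E = 101.2 GPa, ρ = 7130 kg/m³, cost = 0.6460 $/kg
  alloy Q: M = 195 MN·m per $
  alloy A: M = 22.0 MN·m per $
  alloy J: M = 2.89 MN·m per $
  alloy W: M = 0.796 MN·m per $
The maximum is for alloy Q.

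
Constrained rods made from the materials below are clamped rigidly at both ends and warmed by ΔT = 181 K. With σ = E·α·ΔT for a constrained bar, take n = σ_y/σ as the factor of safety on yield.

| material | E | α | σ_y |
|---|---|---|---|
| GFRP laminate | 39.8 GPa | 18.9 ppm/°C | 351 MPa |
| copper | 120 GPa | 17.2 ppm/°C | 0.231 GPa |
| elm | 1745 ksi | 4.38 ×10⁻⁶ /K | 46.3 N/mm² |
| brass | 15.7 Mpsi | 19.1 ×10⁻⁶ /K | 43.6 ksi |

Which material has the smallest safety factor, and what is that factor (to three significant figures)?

copper, n = 0.618

In consistent units (E in GPa, α in ×10⁻⁶/K, σ_y in MPa):
  GFRP laminate: E = 39.80, α = 18.9, σ_y = 351.0 → σ = 136 MPa, n = 2.58
  copper: E = 120.0, α = 17.2, σ_y = 231.0 → σ = 374 MPa, n = 0.618
  elm: E = 12.03, α = 4.38, σ_y = 46.30 → σ = 9.54 MPa, n = 4.85
  brass: E = 108.2, α = 19.1, σ_y = 300.6 → σ = 374 MPa, n = 0.803
Copper has the lowest safety factor, n = 0.618.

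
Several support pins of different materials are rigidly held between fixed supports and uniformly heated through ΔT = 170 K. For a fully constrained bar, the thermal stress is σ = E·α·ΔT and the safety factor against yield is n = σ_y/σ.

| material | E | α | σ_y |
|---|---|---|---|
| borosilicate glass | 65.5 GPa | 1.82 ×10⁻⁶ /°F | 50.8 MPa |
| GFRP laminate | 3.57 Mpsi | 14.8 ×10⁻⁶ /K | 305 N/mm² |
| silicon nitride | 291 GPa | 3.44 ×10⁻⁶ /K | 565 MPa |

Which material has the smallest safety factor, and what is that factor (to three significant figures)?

Converting E to GPa, α to ×10⁻⁶/K, σ_y to MPa, then σ and n for each:
  borosilicate glass: E = 65.50, α = 3.28, σ_y = 50.80 → σ = 36.5 MPa, n = 1.39
  GFRP laminate: E = 24.61, α = 14.8, σ_y = 305.0 → σ = 61.9 MPa, n = 4.92
  silicon nitride: E = 291.0, α = 3.44, σ_y = 565.0 → σ = 170 MPa, n = 3.32
The minimum is borosilicate glass at n = 1.39.

borosilicate glass, n = 1.39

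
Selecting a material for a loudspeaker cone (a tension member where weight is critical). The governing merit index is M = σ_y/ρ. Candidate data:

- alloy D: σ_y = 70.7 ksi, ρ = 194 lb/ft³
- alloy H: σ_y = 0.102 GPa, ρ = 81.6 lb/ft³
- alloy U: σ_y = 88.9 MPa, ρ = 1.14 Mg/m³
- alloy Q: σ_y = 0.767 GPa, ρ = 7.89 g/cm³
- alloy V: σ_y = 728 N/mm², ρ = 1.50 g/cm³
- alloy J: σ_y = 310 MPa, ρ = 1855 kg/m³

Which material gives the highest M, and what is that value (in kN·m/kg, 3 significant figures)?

alloy V, M = 485 kN·m/kg

Convert each candidate to consistent units, then evaluate M:
  alloy D: σ_y = 487.5 MPa, ρ = 3108 kg/m³
  alloy H: σ_y = 102.0 MPa, ρ = 1307 kg/m³
  alloy U: σ_y = 88.90 MPa, ρ = 1140 kg/m³
  alloy Q: σ_y = 767.0 MPa, ρ = 7890 kg/m³
  alloy V: σ_y = 728.0 MPa, ρ = 1500 kg/m³
  alloy J: σ_y = 310.0 MPa, ρ = 1855 kg/m³
  alloy V: M = 485 kN·m/kg
  alloy J: M = 167 kN·m/kg
  alloy D: M = 157 kN·m/kg
  alloy Q: M = 97.2 kN·m/kg
  alloy H: M = 78.0 kN·m/kg
  alloy U: M = 78.0 kN·m/kg
Alloy V has the largest M.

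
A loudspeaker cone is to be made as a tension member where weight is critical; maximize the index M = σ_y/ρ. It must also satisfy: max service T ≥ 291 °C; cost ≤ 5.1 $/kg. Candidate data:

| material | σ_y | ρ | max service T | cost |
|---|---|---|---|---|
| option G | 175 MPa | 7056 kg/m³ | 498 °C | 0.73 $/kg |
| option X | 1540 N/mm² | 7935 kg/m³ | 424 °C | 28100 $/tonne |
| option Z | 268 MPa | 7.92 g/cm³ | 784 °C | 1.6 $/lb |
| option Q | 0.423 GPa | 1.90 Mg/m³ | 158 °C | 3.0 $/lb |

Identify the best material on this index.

Screen on constraints: max service T ≥ 291 °C; cost ≤ 5.1 $/kg. Survivors: option G, option Z.
After converting to SI:
  option G: σ_y = 175.0 MPa, ρ = 7056 kg/m³
  option Z: σ_y = 268.0 MPa, ρ = 7920 kg/m³
  option Z: M = 33.8 kN·m/kg
  option G: M = 24.8 kN·m/kg
Option Z has the largest M.

option Z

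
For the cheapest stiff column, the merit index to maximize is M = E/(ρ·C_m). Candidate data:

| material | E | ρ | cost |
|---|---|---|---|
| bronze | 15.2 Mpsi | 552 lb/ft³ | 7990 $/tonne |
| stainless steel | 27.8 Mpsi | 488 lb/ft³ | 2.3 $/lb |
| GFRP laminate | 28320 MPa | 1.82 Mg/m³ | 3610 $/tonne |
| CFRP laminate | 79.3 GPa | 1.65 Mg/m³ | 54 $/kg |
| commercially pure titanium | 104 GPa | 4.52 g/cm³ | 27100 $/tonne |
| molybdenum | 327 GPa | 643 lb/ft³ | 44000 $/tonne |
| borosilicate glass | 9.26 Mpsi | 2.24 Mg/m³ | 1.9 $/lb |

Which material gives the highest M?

borosilicate glass

After converting to SI:
  bronze: E = 104.8 GPa, ρ = 8842 kg/m³, cost = 7.990 $/kg
  stainless steel: E = 191.7 GPa, ρ = 7817 kg/m³, cost = 5.071 $/kg
  GFRP laminate: E = 28.32 GPa, ρ = 1820 kg/m³, cost = 3.610 $/kg
  CFRP laminate: E = 79.30 GPa, ρ = 1650 kg/m³, cost = 54.00 $/kg
  commercially pure titanium: E = 104.0 GPa, ρ = 4520 kg/m³, cost = 27.10 $/kg
  molybdenum: E = 327.0 GPa, ρ = 10300 kg/m³, cost = 44.00 $/kg
  borosilicate glass: E = 63.85 GPa, ρ = 2240 kg/m³, cost = 4.189 $/kg
  borosilicate glass: M = 6.80 MN·m per $
  stainless steel: M = 4.84 MN·m per $
  GFRP laminate: M = 4.31 MN·m per $
  bronze: M = 1.48 MN·m per $
  CFRP laminate: M = 0.890 MN·m per $
  commercially pure titanium: M = 0.849 MN·m per $
  molybdenum: M = 0.722 MN·m per $
Borosilicate glass has the largest M.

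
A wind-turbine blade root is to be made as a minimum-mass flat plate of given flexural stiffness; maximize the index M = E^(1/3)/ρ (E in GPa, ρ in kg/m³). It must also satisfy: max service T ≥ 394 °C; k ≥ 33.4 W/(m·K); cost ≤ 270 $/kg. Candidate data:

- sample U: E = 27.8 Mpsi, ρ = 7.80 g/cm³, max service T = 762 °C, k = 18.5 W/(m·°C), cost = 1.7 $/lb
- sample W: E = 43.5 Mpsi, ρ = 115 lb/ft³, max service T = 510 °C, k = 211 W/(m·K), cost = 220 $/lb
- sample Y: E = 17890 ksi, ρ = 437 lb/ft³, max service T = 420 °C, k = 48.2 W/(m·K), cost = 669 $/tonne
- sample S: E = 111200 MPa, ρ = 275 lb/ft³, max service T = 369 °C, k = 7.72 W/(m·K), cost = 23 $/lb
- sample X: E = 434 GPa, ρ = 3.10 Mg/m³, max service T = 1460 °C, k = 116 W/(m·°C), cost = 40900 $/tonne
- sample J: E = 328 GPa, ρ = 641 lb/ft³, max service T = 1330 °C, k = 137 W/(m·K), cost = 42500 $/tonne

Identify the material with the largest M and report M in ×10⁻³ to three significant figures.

sample X, M = 2.44×10⁻³

Screen on constraints: max service T ≥ 394 °C; k ≥ 33.4 W/(m·K); cost ≤ 270 $/kg. Survivors: sample Y, sample X, sample J.
Convert each candidate to consistent units, then evaluate M:
  sample Y: E = 123.3 GPa, ρ = 7000 kg/m³
  sample X: E = 434.0 GPa, ρ = 3100 kg/m³
  sample J: E = 328.0 GPa, ρ = 10270 kg/m³
  sample X: M = 2.44×10⁻³
  sample Y: M = 0.711×10⁻³
  sample J: M = 0.672×10⁻³
Highest index: sample X.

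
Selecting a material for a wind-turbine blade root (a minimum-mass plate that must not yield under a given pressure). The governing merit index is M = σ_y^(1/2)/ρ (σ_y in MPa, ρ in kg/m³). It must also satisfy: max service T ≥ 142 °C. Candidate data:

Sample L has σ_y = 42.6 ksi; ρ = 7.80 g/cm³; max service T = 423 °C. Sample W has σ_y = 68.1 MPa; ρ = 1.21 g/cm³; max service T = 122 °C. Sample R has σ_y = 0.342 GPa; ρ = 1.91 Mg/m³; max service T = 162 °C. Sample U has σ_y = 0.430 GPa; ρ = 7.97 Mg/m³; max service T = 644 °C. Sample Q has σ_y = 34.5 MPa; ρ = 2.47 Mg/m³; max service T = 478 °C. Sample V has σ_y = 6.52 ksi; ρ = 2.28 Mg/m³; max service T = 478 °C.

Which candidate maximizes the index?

Screen on constraints: max service T ≥ 142 °C. Survivors: sample L, sample R, sample U, sample Q, sample V.
After converting to SI:
  sample L: σ_y = 293.7 MPa, ρ = 7800 kg/m³
  sample R: σ_y = 342.0 MPa, ρ = 1910 kg/m³
  sample U: σ_y = 430.0 MPa, ρ = 7970 kg/m³
  sample Q: σ_y = 34.50 MPa, ρ = 2470 kg/m³
  sample V: σ_y = 44.95 MPa, ρ = 2280 kg/m³
  sample R: M = 9.68×10⁻³
  sample V: M = 2.94×10⁻³
  sample U: M = 2.60×10⁻³
  sample Q: M = 2.38×10⁻³
  sample L: M = 2.20×10⁻³
Sample R has the largest M.

sample R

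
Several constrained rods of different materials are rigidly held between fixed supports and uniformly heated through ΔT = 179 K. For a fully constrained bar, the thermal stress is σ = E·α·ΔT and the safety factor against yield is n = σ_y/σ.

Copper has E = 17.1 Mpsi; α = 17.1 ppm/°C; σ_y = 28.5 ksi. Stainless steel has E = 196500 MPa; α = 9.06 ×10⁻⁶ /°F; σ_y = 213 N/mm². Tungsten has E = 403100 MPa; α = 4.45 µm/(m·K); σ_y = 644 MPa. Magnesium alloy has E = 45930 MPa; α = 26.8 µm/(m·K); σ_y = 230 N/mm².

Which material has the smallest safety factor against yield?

stainless steel

Converting E to GPa, α to ×10⁻⁶/K, σ_y to MPa, then σ and n for each:
  copper: E = 117.9, α = 17.1, σ_y = 196.5 → σ = 361 MPa, n = 0.545
  stainless steel: E = 196.5, α = 16.3, σ_y = 213.0 → σ = 574 MPa, n = 0.371
  tungsten: E = 403.1, α = 4.45, σ_y = 644.0 → σ = 321 MPa, n = 2.01
  magnesium alloy: E = 45.93, α = 26.8, σ_y = 230.0 → σ = 220 MPa, n = 1.04
Stainless steel has the lowest safety factor, n = 0.371.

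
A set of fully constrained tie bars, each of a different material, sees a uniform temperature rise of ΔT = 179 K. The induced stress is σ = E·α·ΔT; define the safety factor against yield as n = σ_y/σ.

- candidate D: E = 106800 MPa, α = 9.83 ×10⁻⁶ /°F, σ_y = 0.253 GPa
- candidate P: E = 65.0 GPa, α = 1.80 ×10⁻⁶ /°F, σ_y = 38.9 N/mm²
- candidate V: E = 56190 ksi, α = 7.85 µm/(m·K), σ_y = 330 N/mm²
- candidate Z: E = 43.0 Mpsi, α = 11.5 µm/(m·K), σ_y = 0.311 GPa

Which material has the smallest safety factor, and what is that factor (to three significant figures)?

candidate Z, n = 0.510

With everything in SI (GPa, ×10⁻⁶/K, MPa):
  candidate D: E = 106.8, α = 17.7, σ_y = 253.0 → σ = 338 MPa, n = 0.748
  candidate P: E = 65.00, α = 3.24, σ_y = 38.90 → σ = 37.7 MPa, n = 1.03
  candidate V: E = 387.4, α = 7.85, σ_y = 330.0 → σ = 544 MPa, n = 0.606
  candidate Z: E = 296.5, α = 11.5, σ_y = 311.0 → σ = 610 MPa, n = 0.510
Candidate Z has the lowest safety factor, n = 0.510.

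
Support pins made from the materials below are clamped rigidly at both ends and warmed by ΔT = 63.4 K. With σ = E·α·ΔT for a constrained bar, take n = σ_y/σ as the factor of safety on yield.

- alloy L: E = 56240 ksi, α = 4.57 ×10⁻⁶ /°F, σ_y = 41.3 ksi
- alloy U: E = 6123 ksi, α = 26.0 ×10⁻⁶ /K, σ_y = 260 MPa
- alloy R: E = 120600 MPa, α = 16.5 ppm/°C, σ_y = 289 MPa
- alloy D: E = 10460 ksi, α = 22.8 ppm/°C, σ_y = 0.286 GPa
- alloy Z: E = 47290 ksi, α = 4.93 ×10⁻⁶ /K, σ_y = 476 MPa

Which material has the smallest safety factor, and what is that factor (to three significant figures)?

Converting E to GPa, α to ×10⁻⁶/K, σ_y to MPa, then σ and n for each:
  alloy L: E = 387.8, α = 8.23, σ_y = 284.8 → σ = 202 MPa, n = 1.41
  alloy U: E = 42.22, α = 26.0, σ_y = 260.0 → σ = 69.6 MPa, n = 3.74
  alloy R: E = 120.6, α = 16.5, σ_y = 289.0 → σ = 126 MPa, n = 2.29
  alloy D: E = 72.12, α = 22.8, σ_y = 286.0 → σ = 104 MPa, n = 2.74
  alloy Z: E = 326.1, α = 4.93, σ_y = 476.0 → σ = 102 MPa, n = 4.67
The minimum is alloy L at n = 1.41.

alloy L, n = 1.41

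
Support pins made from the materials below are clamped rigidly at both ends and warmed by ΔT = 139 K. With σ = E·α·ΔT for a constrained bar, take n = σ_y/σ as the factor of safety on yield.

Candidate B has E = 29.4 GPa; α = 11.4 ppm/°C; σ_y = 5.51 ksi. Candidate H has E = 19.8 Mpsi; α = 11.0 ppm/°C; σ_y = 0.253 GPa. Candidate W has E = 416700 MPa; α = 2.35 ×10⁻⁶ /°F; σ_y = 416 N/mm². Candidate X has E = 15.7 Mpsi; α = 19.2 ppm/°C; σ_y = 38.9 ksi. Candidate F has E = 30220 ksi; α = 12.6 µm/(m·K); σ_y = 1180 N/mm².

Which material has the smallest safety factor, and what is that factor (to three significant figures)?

With everything in SI (GPa, ×10⁻⁶/K, MPa):
  candidate B: E = 29.40, α = 11.4, σ_y = 37.99 → σ = 46.6 MPa, n = 0.815
  candidate H: E = 136.5, α = 11.0, σ_y = 253.0 → σ = 209 MPa, n = 1.21
  candidate W: E = 416.7, α = 4.23, σ_y = 416.0 → σ = 245 MPa, n = 1.70
  candidate X: E = 108.2, α = 19.2, σ_y = 268.2 → σ = 289 MPa, n = 0.928
  candidate F: E = 208.4, α = 12.6, σ_y = 1180 → σ = 365 MPa, n = 3.23
The minimum is candidate B at n = 0.815.

candidate B, n = 0.815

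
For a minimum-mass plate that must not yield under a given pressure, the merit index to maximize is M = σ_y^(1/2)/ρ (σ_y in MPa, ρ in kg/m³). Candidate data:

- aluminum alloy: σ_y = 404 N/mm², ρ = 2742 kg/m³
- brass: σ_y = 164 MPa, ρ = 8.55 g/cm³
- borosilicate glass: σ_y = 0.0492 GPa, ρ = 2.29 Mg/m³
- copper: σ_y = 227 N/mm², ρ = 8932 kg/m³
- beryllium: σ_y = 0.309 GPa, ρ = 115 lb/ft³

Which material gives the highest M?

Putting every candidate on a common basis:
  aluminum alloy: σ_y = 404.0 MPa, ρ = 2742 kg/m³
  brass: σ_y = 164.0 MPa, ρ = 8550 kg/m³
  borosilicate glass: σ_y = 49.20 MPa, ρ = 2290 kg/m³
  copper: σ_y = 227.0 MPa, ρ = 8932 kg/m³
  beryllium: σ_y = 309.0 MPa, ρ = 1842 kg/m³
  beryllium: M = 9.54×10⁻³
  aluminum alloy: M = 7.33×10⁻³
  borosilicate glass: M = 3.06×10⁻³
  copper: M = 1.69×10⁻³
  brass: M = 1.50×10⁻³
Beryllium has the largest M.

beryllium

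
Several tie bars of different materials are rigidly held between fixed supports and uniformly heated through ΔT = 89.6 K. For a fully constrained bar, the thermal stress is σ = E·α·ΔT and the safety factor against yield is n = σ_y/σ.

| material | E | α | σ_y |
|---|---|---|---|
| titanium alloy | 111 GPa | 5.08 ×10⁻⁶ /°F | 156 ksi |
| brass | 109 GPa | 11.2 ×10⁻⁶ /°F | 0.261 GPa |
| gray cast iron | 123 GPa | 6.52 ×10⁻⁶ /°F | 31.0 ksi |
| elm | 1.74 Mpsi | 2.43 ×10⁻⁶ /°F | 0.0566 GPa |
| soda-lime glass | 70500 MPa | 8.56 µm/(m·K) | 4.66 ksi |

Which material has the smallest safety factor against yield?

soda-lime glass

With everything in SI (GPa, ×10⁻⁶/K, MPa):
  titanium alloy: E = 111.0, α = 9.14, σ_y = 1076 → σ = 90.9 MPa, n = 11.8
  brass: E = 109.0, α = 20.2, σ_y = 261.0 → σ = 197 MPa, n = 1.33
  gray cast iron: E = 123.0, α = 11.7, σ_y = 213.7 → σ = 129 MPa, n = 1.65
  elm: E = 12.00, α = 4.37, σ_y = 56.60 → σ = 4.70 MPa, n = 12.0
  soda-lime glass: E = 70.50, α = 8.56, σ_y = 32.13 → σ = 54.1 MPa, n = 0.594
Smallest n: soda-lime glass with n = 0.594.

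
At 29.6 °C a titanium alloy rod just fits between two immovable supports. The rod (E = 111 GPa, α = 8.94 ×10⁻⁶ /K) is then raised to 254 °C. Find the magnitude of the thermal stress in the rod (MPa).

ΔT = 224.4 K. Constrained thermal stress σ = E·α·ΔT = 111.0×10³ MPa × 8.94×10⁻⁶ × 224.4 = 223 MPa (compressive).

223 MPa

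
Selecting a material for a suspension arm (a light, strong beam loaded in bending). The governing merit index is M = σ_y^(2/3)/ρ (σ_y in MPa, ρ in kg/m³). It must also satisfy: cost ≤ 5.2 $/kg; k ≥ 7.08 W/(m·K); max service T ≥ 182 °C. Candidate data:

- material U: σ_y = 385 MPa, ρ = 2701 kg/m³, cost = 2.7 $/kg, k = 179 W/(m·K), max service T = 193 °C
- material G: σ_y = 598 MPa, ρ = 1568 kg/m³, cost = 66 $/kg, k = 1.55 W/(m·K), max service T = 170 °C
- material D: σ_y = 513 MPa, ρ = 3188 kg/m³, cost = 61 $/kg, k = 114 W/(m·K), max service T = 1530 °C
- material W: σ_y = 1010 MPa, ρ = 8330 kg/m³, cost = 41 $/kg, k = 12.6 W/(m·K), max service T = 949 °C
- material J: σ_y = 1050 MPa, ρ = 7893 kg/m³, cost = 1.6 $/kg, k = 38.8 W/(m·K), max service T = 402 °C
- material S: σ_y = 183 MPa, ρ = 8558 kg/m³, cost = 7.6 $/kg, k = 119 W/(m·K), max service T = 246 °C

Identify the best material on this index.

Screen on constraints: cost ≤ 5.2 $/kg; k ≥ 7.08 W/(m·K); max service T ≥ 182 °C. Survivors: material U, material J.
Per-candidate index values:
  material U: M = 19.6×10⁻³
  material J: M = 13.1×10⁻³
Material U has the largest M.

material U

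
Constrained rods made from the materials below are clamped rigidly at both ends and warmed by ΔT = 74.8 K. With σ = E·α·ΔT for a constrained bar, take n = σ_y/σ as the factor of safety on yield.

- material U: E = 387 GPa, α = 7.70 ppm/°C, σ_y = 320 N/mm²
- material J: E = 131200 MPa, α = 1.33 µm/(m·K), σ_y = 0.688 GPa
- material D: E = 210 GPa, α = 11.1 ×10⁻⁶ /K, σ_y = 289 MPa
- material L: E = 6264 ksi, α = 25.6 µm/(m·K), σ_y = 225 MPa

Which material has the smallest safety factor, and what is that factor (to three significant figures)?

material U, n = 1.44

Converting E to GPa, α to ×10⁻⁶/K, σ_y to MPa, then σ and n for each:
  material U: E = 387.0, α = 7.70, σ_y = 320.0 → σ = 223 MPa, n = 1.44
  material J: E = 131.2, α = 1.33, σ_y = 688.0 → σ = 13.1 MPa, n = 52.7
  material D: E = 210.0, α = 11.1, σ_y = 289.0 → σ = 174 MPa, n = 1.66
  material L: E = 43.19, α = 25.6, σ_y = 225.0 → σ = 82.7 MPa, n = 2.72
Material U has the lowest safety factor, n = 1.44.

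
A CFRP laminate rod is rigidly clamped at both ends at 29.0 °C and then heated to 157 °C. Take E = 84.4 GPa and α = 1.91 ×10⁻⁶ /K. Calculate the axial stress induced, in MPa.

ΔT = 128.0 K. Constrained thermal stress σ = E·α·ΔT = 84.40×10³ MPa × 1.91×10⁻⁶ × 128.0 = 20.6 MPa (compressive).

20.6 MPa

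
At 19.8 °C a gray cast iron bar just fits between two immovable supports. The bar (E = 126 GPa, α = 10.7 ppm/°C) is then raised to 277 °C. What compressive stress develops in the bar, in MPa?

ΔT = 257.2 K. Constrained thermal stress σ = E·α·ΔT = 126.0×10³ MPa × 10.7×10⁻⁶ × 257.2 = 347 MPa (compressive).

347 MPa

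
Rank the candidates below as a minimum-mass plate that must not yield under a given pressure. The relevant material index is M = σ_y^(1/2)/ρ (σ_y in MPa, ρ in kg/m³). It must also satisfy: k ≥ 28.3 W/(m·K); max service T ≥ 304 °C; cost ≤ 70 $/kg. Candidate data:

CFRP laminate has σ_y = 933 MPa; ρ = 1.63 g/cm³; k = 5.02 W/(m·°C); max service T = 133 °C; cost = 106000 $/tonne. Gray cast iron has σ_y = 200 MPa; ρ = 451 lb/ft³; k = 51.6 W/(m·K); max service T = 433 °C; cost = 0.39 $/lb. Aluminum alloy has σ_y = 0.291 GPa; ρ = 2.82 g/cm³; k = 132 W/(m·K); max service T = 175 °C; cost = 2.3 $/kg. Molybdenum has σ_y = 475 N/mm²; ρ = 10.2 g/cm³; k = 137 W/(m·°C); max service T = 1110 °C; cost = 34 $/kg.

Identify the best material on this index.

molybdenum

Screen on constraints: k ≥ 28.3 W/(m·K); max service T ≥ 304 °C; cost ≤ 70 $/kg. Survivors: gray cast iron, molybdenum.
In SI units:
  gray cast iron: σ_y = 200.0 MPa, ρ = 7224 kg/m³
  molybdenum: σ_y = 475.0 MPa, ρ = 10200 kg/m³
  molybdenum: M = 2.14×10⁻³
  gray cast iron: M = 1.96×10⁻³
Highest index: molybdenum.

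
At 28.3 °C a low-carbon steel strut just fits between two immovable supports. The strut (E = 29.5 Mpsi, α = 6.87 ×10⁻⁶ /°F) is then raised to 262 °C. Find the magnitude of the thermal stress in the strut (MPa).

588 MPa

E = 29.5 Mpsi = 203.4 GPa.
α = 6.87×10⁻⁶/°F × 9/5 = 12.4×10⁻⁶/K.
ΔT = 233.7 K. Constrained thermal stress σ = E·α·ΔT = 203.4×10³ MPa × 12.4×10⁻⁶ × 233.7 = 588 MPa (compressive).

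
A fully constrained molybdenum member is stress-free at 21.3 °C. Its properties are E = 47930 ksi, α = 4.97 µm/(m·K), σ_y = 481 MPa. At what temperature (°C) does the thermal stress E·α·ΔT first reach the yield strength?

E = 47930 ksi = 330.5 GPa.
E·α·ΔT = 481.0 MPa ⇒ ΔT = 481.0 / (330.5×10³ × 4.97×10⁻⁶) = 292.9 K.
T = 21.3 + 292.9 = 314.2 °C.

314 °C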